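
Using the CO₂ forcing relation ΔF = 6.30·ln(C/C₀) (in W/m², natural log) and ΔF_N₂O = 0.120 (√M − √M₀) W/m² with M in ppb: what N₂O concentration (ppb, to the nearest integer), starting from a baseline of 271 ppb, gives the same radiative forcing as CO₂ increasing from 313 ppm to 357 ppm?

M ≈ 546 ppb

CO₂ forcing: 6.30 × ln(357/313) = 6.30 × 0.131533 = 0.82866 W/m².
Set 0.120(√M − √271) = 0.82866: √M = 0.82866/0.120 + √271 = 6.9055 + 16.4621 = 23.3676.
M = (23.3676)² = 546.04 ppb.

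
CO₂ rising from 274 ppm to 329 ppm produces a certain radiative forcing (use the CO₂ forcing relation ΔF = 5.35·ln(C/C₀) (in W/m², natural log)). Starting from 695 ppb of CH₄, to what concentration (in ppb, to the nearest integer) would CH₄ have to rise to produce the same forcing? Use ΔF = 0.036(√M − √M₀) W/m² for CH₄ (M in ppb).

CO₂ forcing: 5.35 × ln(329/274) = 5.35 × 0.182930 = 0.97868 W/m².
Set 0.036(√M − √695) = 0.97868: √M = 0.97868/0.036 + √695 = 27.1856 + 26.3629 = 53.5485.
M = (53.5485)² = 2867.44 ppb.

M ≈ 2867 ppb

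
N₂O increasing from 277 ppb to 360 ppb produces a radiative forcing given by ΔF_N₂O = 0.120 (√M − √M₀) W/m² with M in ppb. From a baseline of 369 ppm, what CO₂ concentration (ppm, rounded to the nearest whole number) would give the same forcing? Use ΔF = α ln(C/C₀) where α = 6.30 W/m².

C ≈ 386 ppm

N₂O forcing: 0.120 × (√360 − √277) = 0.120 × (18.9737 − 16.6433) = 0.120 × 2.3304 = 0.27965 W/m².
Set 6.30 ln(C/369) = 0.27965: ln(C/369) = 0.27965/6.30 = 0.04439, so C = 369 × e^0.04439 = 369 × 1.04539 = 385.75 ppm.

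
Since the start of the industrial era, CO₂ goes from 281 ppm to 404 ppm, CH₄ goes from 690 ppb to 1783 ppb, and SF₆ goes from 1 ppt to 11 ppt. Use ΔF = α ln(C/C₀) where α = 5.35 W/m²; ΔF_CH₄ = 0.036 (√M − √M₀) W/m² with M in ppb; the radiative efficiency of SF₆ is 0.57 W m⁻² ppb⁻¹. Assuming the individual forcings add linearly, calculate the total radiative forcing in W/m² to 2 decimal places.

CO₂: 5.35 × ln(404/281) = 5.35 × ln(1.43772) = 5.35 × 0.36306 = 1.9424 W/m².
CH₄: 0.036 × (√1783 − √690) = 0.036 × (42.2256 − 26.2679) = 0.036 × 15.9577 = 0.5745 W/m².
SF₆: Δ = 11 − 1 = 10 ppt = 0.010 ppb; ΔF = 0.57 × 0.010 = 0.0057 W/m².
Total ΔF = 1.9424 + 0.5745 + 0.0057 = 2.5226 W/m².

ΔF = 2.52 W/m²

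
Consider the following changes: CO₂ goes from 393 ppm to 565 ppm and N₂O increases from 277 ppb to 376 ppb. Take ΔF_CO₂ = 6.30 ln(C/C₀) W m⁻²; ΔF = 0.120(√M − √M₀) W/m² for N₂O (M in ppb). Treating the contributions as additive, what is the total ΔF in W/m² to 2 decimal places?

CO₂: 6.30 × ln(565/393) = 6.30 × ln(1.43766) = 6.30 × 0.36302 = 2.2870 W/m².
N₂O: 0.120 × (√376 − √277) = 0.120 × (19.3907 − 16.6433) = 0.120 × 2.7474 = 0.3297 W/m².
Total ΔF = 2.2870 + 0.3297 = 2.6167 W/m².

ΔF = 2.62 W/m²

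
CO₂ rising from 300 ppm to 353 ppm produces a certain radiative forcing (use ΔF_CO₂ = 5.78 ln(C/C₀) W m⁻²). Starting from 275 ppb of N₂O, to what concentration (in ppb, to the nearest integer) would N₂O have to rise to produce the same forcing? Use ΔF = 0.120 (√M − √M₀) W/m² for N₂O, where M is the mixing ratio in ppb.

M ≈ 596 ppb

CO₂ forcing: 5.78 × ln(353/300) = 5.78 × 0.162686 = 0.94033 W/m².
Set 0.120(√M − √275) = 0.94033: √M = 0.94033/0.120 + √275 = 7.8361 + 16.5831 = 24.4192.
M = (24.4192)² = 596.30 ppb.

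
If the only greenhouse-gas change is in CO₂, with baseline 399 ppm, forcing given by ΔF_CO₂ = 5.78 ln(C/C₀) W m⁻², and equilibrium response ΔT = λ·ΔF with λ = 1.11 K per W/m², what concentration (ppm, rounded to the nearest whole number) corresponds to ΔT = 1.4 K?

C ≈ 496 ppm

Required forcing: ΔF = ΔT/λ = 1.4/1.11 = 1.2613 W/m².
Then ln(C/399) = ΔF/5.78 = 1.2613/5.78 = 0.21822.
So C = 399 × e^0.21822 = 399 × 1.24386 = 496.30 ppm.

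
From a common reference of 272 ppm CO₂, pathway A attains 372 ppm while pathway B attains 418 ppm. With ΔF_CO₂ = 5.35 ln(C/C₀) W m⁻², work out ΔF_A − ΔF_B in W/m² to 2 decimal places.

ΔF_A − ΔF_B = -0.62 W/m²

ΔF_A = 5.35 ln(372/272) = 5.35 × 0.31309 = 1.6750 W/m².
ΔF_B = 5.35 ln(418/272) = 5.35 × 0.42968 = 2.2988 W/m².
Difference: 1.6750 − 2.2988 = -0.6238 W/m².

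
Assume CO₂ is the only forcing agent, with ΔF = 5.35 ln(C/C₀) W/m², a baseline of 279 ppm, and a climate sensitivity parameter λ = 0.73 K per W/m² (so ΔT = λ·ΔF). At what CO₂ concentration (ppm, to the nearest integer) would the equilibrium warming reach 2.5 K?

Required forcing: ΔF = ΔT/λ = 2.5/0.73 = 3.4247 W/m².
Then ln(C/279) = ΔF/5.35 = 3.4247/5.35 = 0.64013.
So C = 279 × e^0.64013 = 279 × 1.89673 = 529.19 ppm.

C ≈ 529 ppm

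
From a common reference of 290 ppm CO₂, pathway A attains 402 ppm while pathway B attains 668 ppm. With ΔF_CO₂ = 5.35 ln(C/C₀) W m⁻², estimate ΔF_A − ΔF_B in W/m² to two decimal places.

ΔF_A = 5.35 ln(402/290) = 5.35 × 0.32657 = 1.7471 W/m².
ΔF_B = 5.35 ln(668/290) = 5.35 × 0.83441 = 4.4641 W/m².
Difference: 1.7471 − 4.4641 = -2.7170 W/m².

ΔF_A − ΔF_B = -2.72 W/m²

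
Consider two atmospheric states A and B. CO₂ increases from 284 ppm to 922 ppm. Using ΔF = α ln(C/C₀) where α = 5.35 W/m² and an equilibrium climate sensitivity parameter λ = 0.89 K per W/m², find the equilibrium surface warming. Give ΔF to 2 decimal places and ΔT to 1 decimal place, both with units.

CO₂: 5.35 × ln(922/284) = 5.35 × ln(3.24648) = 5.35 × 1.17757 = 6.3000 W/m².
ΔT = λ ΔF = 0.89 × 6.30 = 5.6070 K.

ΔF = 6.30 W/m²; ΔT = 5.6 K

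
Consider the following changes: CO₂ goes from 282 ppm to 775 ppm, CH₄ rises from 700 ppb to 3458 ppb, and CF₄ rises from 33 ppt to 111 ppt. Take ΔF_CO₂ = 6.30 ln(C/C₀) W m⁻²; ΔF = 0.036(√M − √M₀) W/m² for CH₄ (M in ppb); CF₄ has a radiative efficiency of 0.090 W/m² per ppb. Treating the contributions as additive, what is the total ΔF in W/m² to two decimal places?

CO₂: 6.30 × ln(775/282) = 6.30 × ln(2.74823) = 6.30 × 1.01096 = 6.3690 W/m².
CH₄: 0.036 × (√3458 − √700) = 0.036 × (58.8048 − 26.4575) = 0.036 × 32.3473 = 1.1645 W/m².
CF₄: Δ = 111 − 33 = 78 ppt = 0.078 ppb; ΔF = 0.090 × 0.078 = 0.0070 W/m².
Total ΔF = 6.3690 + 1.1645 + 0.0070 = 7.5405 W/m².

ΔF = 7.54 W/m²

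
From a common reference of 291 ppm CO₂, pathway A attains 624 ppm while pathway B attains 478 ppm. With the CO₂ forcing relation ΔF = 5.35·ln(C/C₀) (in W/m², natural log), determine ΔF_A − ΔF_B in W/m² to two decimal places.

ΔF_A = 5.35 ln(624/291) = 5.35 × 0.76283 = 4.0811 W/m².
ΔF_B = 5.35 ln(478/291) = 5.35 × 0.49629 = 2.6552 W/m².
Difference: 4.0811 − 2.6552 = 1.4259 W/m².

ΔF_A − ΔF_B = 1.43 W/m²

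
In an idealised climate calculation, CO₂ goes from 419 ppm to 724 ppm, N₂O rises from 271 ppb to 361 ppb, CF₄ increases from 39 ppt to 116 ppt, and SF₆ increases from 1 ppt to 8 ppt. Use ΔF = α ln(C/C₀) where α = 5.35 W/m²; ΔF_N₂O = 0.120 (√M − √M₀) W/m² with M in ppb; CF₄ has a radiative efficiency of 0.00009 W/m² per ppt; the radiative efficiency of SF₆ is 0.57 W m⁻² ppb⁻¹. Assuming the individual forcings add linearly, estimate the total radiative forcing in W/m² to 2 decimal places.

ΔF = 3.24 W/m²

CO₂: 5.35 × ln(724/419) = 5.35 × ln(1.72792) = 5.35 × 0.54692 = 2.9260 W/m².
N₂O: 0.120 × (√361 − √271) = 0.120 × (19.0000 − 16.4621) = 0.120 × 2.5379 = 0.3045 W/m².
CF₄: ΔF = 0.00009 × (116 − 39) = 0.00009 × 77 = 0.0069 W/m².
SF₆: Δ = 8 − 1 = 7 ppt = 0.007 ppb; ΔF = 0.57 × 0.007 = 0.0040 W/m².
Total ΔF = 2.9260 + 0.3045 + 0.0069 + 0.0040 = 3.2414 W/m².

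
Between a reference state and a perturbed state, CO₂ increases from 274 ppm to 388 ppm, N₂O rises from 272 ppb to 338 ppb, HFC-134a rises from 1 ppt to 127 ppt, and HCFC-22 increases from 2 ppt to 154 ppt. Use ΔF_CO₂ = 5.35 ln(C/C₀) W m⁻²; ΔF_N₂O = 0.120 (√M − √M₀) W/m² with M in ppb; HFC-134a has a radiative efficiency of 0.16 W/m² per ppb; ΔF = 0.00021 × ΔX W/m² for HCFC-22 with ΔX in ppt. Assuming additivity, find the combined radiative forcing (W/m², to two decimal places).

ΔF = 2.14 W/m²

CO₂: 5.35 × ln(388/274) = 5.35 × ln(1.41606) = 5.35 × 0.34788 = 1.8612 W/m².
N₂O: 0.120 × (√338 − √272) = 0.120 × (18.3848 − 16.4924) = 0.120 × 1.8924 = 0.2271 W/m².
HFC-134a: Δ = 127 − 1 = 126 ppt = 0.126 ppb; ΔF = 0.16 × 0.126 = 0.0202 W/m².
HCFC-22: ΔF = 0.00021 × (154 − 2) = 0.00021 × 152 = 0.0319 W/m².
Total ΔF = 1.8612 + 0.2271 + 0.0202 + 0.0319 = 2.1404 W/m².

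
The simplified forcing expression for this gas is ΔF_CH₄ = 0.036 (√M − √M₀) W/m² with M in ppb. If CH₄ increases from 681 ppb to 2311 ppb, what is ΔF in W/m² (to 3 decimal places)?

CH₄: 0.036 × (√2311 − √681) = 0.036 × (48.0729 − 26.0960) = 0.036 × 21.9769 = 0.7912 W/m².

ΔF = 0.791 W/m²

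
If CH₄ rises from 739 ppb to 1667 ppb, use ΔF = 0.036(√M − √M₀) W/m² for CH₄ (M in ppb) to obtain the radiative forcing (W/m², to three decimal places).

ΔF = 0.491 W/m²

CH₄: 0.036 × (√1667 − √739) = 0.036 × (40.8289 − 27.1846) = 0.036 × 13.6443 = 0.4912 W/m².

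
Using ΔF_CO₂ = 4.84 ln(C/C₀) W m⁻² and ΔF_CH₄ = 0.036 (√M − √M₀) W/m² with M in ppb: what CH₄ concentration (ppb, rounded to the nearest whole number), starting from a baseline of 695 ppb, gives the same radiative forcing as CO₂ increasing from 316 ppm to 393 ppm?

M ≈ 3100 ppb

CO₂ forcing: 4.84 × ln(393/316) = 4.84 × 0.218067 = 1.05544 W/m².
Set 0.036(√M − √695) = 1.05544: √M = 1.05544/0.036 + √695 = 29.3178 + 26.3629 = 55.6807.
M = (55.6807)² = 3100.34 ppb.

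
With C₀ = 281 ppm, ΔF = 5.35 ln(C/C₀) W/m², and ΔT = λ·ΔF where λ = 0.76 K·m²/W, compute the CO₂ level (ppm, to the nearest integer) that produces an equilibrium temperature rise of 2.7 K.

Required forcing: ΔF = ΔT/λ = 2.7/0.76 = 3.5526 W/m².
Then ln(C/281) = ΔF/5.35 = 3.5526/5.35 = 0.66404.
So C = 281 × e^0.66404 = 281 × 1.94262 = 545.88 ppm.

C ≈ 546 ppm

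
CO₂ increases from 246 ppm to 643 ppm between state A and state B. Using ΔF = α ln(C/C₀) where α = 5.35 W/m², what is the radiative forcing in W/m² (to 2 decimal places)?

ΔF = 5.14 W/m²

CO₂ absorption bands are partially saturated, so forcing scales with the logarithm of the concentration ratio.
CO₂: 5.35 × ln(643/246) = 5.35 × ln(2.61382) = 5.35 × 0.96081 = 5.1403 W/m².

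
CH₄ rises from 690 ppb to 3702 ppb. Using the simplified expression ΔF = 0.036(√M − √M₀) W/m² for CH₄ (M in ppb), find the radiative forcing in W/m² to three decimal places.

CH₄: 0.036 × (√3702 − √690) = 0.036 × (60.8441 − 26.2679) = 0.036 × 34.5762 = 1.2447 W/m².

ΔF = 1.245 W/m²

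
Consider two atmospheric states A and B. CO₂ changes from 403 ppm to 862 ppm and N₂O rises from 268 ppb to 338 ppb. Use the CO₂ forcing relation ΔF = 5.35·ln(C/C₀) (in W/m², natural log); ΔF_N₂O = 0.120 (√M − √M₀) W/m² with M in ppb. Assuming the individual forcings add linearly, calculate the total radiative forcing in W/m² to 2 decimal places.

CO₂: 5.35 × ln(862/403) = 5.35 × ln(2.13896) = 5.35 × 0.76032 = 4.0677 W/m².
N₂O: 0.120 × (√338 − √268) = 0.120 × (18.3848 − 16.3707) = 0.120 × 2.0141 = 0.2417 W/m².
Total ΔF = 4.0677 + 0.2417 = 4.3094 W/m².

ΔF = 4.31 W/m²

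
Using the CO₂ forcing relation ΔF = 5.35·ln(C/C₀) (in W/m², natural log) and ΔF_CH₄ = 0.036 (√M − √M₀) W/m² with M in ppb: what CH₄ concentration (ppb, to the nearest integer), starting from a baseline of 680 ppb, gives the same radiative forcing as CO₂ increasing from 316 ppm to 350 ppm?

M ≈ 1703 ppb

CO₂ forcing: 5.35 × ln(350/316) = 5.35 × 0.102191 = 0.54672 W/m².
Set 0.036(√M − √680) = 0.54672: √M = 0.54672/0.036 + √680 = 15.1867 + 26.0768 = 41.2635.
M = (41.2635)² = 1702.68 ppb.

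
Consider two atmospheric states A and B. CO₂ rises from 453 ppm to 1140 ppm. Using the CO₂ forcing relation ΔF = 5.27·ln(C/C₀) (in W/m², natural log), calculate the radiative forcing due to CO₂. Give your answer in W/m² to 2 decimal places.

CO₂: 5.27 × ln(1140/453) = 5.27 × ln(2.51656) = 5.27 × 0.92289 = 4.8636 W/m².

ΔF = 4.86 W/m²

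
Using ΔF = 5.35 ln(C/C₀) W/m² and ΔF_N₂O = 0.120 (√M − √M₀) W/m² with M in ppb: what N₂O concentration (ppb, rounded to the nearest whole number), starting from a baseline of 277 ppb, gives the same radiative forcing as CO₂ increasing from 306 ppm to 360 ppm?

CO₂ forcing: 5.35 × ln(360/306) = 5.35 × 0.162519 = 0.86948 W/m².
Set 0.120(√M − √277) = 0.86948: √M = 0.86948/0.120 + √277 = 7.2457 + 16.6433 = 23.8890.
M = (23.8890)² = 570.68 ppb.

M ≈ 571 ppb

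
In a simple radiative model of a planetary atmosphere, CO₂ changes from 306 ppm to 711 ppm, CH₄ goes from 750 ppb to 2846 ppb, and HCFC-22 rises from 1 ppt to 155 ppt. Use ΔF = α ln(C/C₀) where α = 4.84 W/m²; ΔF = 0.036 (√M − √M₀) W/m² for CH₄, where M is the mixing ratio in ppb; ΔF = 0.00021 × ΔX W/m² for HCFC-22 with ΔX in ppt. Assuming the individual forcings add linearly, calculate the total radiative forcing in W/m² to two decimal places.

CO₂: 4.84 × ln(711/306) = 4.84 × ln(2.32353) = 4.84 × 0.84309 = 4.0806 W/m².
CH₄: 0.036 × (√2846 − √750) = 0.036 × (53.3479 − 27.3861) = 0.036 × 25.9618 = 0.9346 W/m².
HCFC-22: ΔF = 0.00021 × (155 − 1) = 0.00021 × 154 = 0.0323 W/m².
Total ΔF = 4.0806 + 0.9346 + 0.0323 = 5.0475 W/m².

ΔF = 5.05 W/m²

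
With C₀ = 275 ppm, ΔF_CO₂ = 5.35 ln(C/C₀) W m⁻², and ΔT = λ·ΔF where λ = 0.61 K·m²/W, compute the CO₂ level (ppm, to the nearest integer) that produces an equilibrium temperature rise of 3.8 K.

Required forcing: ΔF = ΔT/λ = 3.8/0.61 = 6.2295 W/m².
Then ln(C/275) = ΔF/5.35 = 6.2295/5.35 = 1.16439.
So C = 275 × e^1.16439 = 275 × 3.20397 = 881.09 ppm.

C ≈ 881 ppm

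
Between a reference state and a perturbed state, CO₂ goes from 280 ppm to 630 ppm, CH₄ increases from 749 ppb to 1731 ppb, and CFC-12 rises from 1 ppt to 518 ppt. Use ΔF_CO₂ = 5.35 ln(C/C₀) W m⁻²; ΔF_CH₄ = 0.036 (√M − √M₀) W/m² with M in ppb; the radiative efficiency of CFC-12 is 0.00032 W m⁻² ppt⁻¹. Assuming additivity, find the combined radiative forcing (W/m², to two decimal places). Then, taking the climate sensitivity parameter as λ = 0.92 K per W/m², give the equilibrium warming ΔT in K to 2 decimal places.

CO₂: 5.35 × ln(630/280) = 5.35 × ln(2.25000) = 5.35 × 0.81093 = 4.3385 W/m².
CH₄: 0.036 × (√1731 − √749) = 0.036 × (41.6053 − 27.3679) = 0.036 × 14.2374 = 0.5125 W/m².
CFC-12: ΔF = 0.00032 × (518 − 1) = 0.00032 × 517 = 0.1654 W/m².
Total ΔF = 4.3385 + 0.5125 + 0.1654 = 5.0164 W/m².
ΔT = λ ΔF = 0.92 × 5.02 = 4.6184 K.

ΔF = 5.02 W/m²; ΔT = 4.62 K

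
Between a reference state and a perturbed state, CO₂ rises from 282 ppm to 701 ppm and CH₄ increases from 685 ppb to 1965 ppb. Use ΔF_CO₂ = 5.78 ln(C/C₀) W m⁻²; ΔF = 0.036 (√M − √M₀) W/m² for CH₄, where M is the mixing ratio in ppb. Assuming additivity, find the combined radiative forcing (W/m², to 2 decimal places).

CO₂: 5.78 × ln(701/282) = 5.78 × ln(2.48582) = 5.78 × 0.91060 = 5.2633 W/m².
CH₄: 0.036 × (√1965 − √685) = 0.036 × (44.3283 − 26.1725) = 0.036 × 18.1558 = 0.6536 W/m².
Total ΔF = 5.2633 + 0.6536 = 5.9169 W/m².

ΔF = 5.92 W/m²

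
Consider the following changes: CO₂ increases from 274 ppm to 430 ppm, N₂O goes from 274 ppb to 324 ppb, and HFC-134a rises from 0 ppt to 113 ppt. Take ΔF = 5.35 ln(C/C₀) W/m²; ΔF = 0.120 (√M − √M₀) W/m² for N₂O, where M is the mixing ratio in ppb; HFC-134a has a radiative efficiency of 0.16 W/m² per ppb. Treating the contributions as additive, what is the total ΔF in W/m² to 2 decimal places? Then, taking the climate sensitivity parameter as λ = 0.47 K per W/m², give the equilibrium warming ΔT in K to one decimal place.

CO₂: 5.35 × ln(430/274) = 5.35 × ln(1.56934) = 5.35 × 0.45066 = 2.4110 W/m².
N₂O: 0.120 × (√324 − √274) = 0.120 × (18.0000 − 16.5529) = 0.120 × 1.4471 = 0.1737 W/m².
HFC-134a: Δ = 113 − 0 = 113 ppt = 0.113 ppb; ΔF = 0.16 × 0.113 = 0.0181 W/m².
Total ΔF = 2.4110 + 0.1737 + 0.0181 = 2.6028 W/m².
ΔT = λ ΔF = 0.47 × 2.60 = 1.2220 K.

ΔF = 2.60 W/m²; ΔT = 1.2 K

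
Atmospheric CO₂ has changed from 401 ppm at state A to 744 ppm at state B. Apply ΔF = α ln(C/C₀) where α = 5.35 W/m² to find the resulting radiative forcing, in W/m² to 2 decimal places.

CO₂: 5.35 × ln(744/401) = 5.35 × ln(1.85536) = 5.35 × 0.61808 = 3.3067 W/m².

ΔF = 3.31 W/m²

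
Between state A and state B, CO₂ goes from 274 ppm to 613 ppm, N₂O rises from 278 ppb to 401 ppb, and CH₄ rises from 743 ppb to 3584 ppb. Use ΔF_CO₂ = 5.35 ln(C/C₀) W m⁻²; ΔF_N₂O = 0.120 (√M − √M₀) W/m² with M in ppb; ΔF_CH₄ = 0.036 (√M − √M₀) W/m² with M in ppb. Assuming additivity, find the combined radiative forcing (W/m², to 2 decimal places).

ΔF = 5.88 W/m²

CO₂: 5.35 × ln(613/274) = 5.35 × ln(2.23723) = 5.35 × 0.80524 = 4.3080 W/m².
N₂O: 0.120 × (√401 − √278) = 0.120 × (20.0250 − 16.6733) = 0.120 × 3.3517 = 0.4022 W/m².
CH₄: 0.036 × (√3584 − √743) = 0.036 × (59.8665 − 27.2580) = 0.036 × 32.6085 = 1.1739 W/m².
Total ΔF = 4.3080 + 0.4022 + 1.1739 = 5.8841 W/m².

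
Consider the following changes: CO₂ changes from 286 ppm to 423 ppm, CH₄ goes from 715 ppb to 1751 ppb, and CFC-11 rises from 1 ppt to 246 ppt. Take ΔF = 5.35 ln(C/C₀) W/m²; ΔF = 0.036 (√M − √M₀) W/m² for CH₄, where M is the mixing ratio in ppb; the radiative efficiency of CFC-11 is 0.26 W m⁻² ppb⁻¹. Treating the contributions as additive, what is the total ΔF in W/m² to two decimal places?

ΔF = 2.70 W/m²

CO₂: 5.35 × ln(423/286) = 5.35 × ln(1.47902) = 5.35 × 0.39138 = 2.0939 W/m².
CH₄: 0.036 × (√1751 − √715) = 0.036 × (41.8450 − 26.7395) = 0.036 × 15.1055 = 0.5438 W/m².
CFC-11: Δ = 246 − 1 = 245 ppt = 0.245 ppb; ΔF = 0.26 × 0.245 = 0.0637 W/m².
Total ΔF = 2.0939 + 0.5438 + 0.0637 = 2.7014 W/m².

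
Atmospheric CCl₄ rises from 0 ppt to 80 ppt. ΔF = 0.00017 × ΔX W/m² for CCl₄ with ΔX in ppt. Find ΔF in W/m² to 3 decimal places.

ΔF = 0.014 W/m²

CCl₄: ΔF = 0.00017 × (80 − 0) = 0.00017 × 80 = 0.0136 W/m².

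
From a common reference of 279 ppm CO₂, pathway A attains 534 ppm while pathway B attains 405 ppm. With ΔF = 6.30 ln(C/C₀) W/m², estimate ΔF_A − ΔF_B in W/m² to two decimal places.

ΔF_A = 6.30 ln(534/279) = 6.30 × 0.64918 = 4.0898 W/m².
ΔF_B = 6.30 ln(405/279) = 6.30 × 0.37268 = 2.3479 W/m².
Difference: 4.0898 − 2.3479 = 1.7419 W/m².

ΔF_A − ΔF_B = 1.74 W/m²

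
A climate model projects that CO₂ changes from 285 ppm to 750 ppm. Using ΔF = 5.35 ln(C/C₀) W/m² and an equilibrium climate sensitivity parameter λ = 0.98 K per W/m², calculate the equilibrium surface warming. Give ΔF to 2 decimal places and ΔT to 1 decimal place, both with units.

CO₂: 5.35 × ln(750/285) = 5.35 × ln(2.63158) = 5.35 × 0.96758 = 5.1766 W/m².
ΔT = λ ΔF = 0.98 × 5.18 = 5.0764 K.

ΔF = 5.18 W/m²; ΔT = 5.1 K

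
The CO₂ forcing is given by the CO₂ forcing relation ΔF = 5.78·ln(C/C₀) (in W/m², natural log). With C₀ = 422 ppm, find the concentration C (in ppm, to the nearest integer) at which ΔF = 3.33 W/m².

Set 5.78 ln(C/422) = 3.33, so ln(C/422) = 3.33/5.78 = 0.57612.
Then C/422 = e^0.57612 = 1.77912, giving C = 422 × 1.77912 = 750.79 ppm.

C ≈ 751 ppm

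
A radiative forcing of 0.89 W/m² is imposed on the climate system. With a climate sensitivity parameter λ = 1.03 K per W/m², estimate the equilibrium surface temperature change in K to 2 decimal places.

ΔT = λ ΔF = 1.03 × 0.89 = 0.9167 K.

ΔT = 0.92 K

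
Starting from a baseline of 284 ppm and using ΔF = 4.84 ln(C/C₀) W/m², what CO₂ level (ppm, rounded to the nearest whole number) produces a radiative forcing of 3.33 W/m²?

C ≈ 565 ppm

Set 4.84 ln(C/284) = 3.33, so ln(C/284) = 3.33/4.84 = 0.68802.
Then C/284 = e^0.68802 = 1.98977, giving C = 284 × 1.98977 = 565.09 ppm.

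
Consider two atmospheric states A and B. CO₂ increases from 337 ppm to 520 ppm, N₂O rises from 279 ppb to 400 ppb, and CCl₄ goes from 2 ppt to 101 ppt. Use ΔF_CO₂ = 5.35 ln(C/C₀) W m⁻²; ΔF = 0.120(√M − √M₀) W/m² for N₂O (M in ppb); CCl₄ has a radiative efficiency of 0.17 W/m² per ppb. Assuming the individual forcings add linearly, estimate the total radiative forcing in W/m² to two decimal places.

CO₂: 5.35 × ln(520/337) = 5.35 × ln(1.54303) = 5.35 × 0.43375 = 2.3206 W/m².
N₂O: 0.120 × (√400 − √279) = 0.120 × (20.0000 − 16.7033) = 0.120 × 3.2967 = 0.3956 W/m².
CCl₄: Δ = 101 − 2 = 99 ppt = 0.099 ppb; ΔF = 0.17 × 0.099 = 0.0168 W/m².
Total ΔF = 2.3206 + 0.3956 + 0.0168 = 2.7330 W/m².

ΔF = 2.73 W/m²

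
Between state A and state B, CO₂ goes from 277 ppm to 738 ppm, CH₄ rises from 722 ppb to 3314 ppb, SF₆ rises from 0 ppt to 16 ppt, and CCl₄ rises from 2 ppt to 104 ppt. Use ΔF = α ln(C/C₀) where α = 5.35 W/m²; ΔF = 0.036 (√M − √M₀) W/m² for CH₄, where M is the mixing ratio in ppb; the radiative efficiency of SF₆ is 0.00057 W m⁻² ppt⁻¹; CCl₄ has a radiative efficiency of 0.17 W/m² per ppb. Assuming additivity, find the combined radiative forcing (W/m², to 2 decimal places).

ΔF = 6.37 W/m²

CO₂: 5.35 × ln(738/277) = 5.35 × ln(2.66426) = 5.35 × 0.97993 = 5.2426 W/m².
CH₄: 0.036 × (√3314 − √722) = 0.036 × (57.5674 − 26.8701) = 0.036 × 30.6973 = 1.1051 W/m².
SF₆: ΔF = 0.00057 × (16 − 0) = 0.00057 × 16 = 0.0091 W/m².
CCl₄: Δ = 104 − 2 = 102 ppt = 0.102 ppb; ΔF = 0.17 × 0.102 = 0.0173 W/m².
Total ΔF = 5.2426 + 1.1051 + 0.0091 + 0.0173 = 6.3741 W/m².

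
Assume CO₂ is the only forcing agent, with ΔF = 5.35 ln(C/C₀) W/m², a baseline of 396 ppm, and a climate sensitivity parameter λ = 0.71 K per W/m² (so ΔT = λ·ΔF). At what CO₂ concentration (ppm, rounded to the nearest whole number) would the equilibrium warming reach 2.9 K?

C ≈ 850 ppm

Required forcing: ΔF = ΔT/λ = 2.9/0.71 = 4.0845 W/m².
Then ln(C/396) = ΔF/5.35 = 4.0845/5.35 = 0.76346.
So C = 396 × e^0.76346 = 396 × 2.14569 = 849.69 ppm.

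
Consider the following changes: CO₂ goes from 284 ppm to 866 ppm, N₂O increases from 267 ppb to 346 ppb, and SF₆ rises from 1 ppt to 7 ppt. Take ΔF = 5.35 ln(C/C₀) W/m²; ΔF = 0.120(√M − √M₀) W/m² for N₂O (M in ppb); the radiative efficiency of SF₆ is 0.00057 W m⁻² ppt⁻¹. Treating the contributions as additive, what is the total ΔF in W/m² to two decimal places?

ΔF = 6.24 W/m²

CO₂: 5.35 × ln(866/284) = 5.35 × ln(3.04930) = 5.35 × 1.11491 = 5.9648 W/m².
N₂O: 0.120 × (√346 − √267) = 0.120 × (18.6011 − 16.3401) = 0.120 × 2.2610 = 0.2713 W/m².
SF₆: ΔF = 0.00057 × (7 − 1) = 0.00057 × 6 = 0.0034 W/m².
Total ΔF = 5.9648 + 0.2713 + 0.0034 = 6.2395 W/m².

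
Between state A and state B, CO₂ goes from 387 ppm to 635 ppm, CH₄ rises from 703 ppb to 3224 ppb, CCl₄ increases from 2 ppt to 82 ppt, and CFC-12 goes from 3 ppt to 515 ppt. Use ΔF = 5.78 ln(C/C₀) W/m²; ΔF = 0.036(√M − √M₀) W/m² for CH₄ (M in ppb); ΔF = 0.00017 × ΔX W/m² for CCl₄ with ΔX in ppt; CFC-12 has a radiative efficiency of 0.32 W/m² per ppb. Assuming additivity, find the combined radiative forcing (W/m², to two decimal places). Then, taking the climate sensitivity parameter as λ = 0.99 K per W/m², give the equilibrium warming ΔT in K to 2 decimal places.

CO₂: 5.78 × ln(635/387) = 5.78 × ln(1.64083) = 5.78 × 0.49520 = 2.8623 W/m².
CH₄: 0.036 × (√3224 − √703) = 0.036 × (56.7803 − 26.5141) = 0.036 × 30.2662 = 1.0896 W/m².
CCl₄: ΔF = 0.00017 × (82 − 2) = 0.00017 × 80 = 0.0136 W/m².
CFC-12: Δ = 515 − 3 = 512 ppt = 0.512 ppb; ΔF = 0.32 × 0.512 = 0.1638 W/m².
Total ΔF = 2.8623 + 1.0896 + 0.0136 + 0.1638 = 4.1293 W/m².
ΔT = λ ΔF = 0.99 × 4.13 = 4.0887 K.

ΔF = 4.13 W/m²; ΔT = 4.09 K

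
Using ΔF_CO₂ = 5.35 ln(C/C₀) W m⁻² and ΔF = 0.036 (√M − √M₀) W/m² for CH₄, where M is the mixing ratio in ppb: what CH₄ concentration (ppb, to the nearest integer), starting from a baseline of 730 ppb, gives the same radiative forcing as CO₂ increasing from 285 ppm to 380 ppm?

CO₂ forcing: 5.35 × ln(380/285) = 5.35 × 0.287682 = 1.53910 W/m².
Set 0.036(√M − √730) = 1.53910: √M = 1.53910/0.036 + √730 = 42.7528 + 27.0185 = 69.7713.
M = (69.7713)² = 4868.03 ppb.

M ≈ 4868 ppb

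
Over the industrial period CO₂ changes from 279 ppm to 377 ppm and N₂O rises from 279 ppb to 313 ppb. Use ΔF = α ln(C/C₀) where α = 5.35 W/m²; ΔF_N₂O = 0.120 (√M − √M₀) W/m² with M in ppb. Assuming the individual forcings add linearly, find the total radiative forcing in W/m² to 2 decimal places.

CO₂: 5.35 × ln(377/279) = 5.35 × ln(1.35125) = 5.35 × 0.30103 = 1.6105 W/m².
N₂O: 0.120 × (√313 − √279) = 0.120 × (17.6918 − 16.7033) = 0.120 × 0.9885 = 0.1186 W/m².
Total ΔF = 1.6105 + 0.1186 = 1.7291 W/m².

ΔF = 1.73 W/m²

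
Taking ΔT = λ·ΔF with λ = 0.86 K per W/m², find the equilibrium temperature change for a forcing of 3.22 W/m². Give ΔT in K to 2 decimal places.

ΔT = λ ΔF = 0.86 × 3.22 = 2.7692 K.

ΔT = 2.77 K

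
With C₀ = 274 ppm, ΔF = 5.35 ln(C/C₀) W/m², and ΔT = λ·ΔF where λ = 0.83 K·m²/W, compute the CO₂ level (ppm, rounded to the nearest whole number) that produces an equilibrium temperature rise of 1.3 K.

C ≈ 367 ppm

Required forcing: ΔF = ΔT/λ = 1.3/0.83 = 1.5663 W/m².
Then ln(C/274) = ΔF/5.35 = 1.5663/5.35 = 0.29277.
So C = 274 × e^0.29277 = 274 × 1.34013 = 367.20 ppm.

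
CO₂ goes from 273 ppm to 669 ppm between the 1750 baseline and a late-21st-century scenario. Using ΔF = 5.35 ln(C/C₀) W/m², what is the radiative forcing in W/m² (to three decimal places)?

CO₂ absorption bands are partially saturated, so forcing scales with the logarithm of the concentration ratio.
CO₂: 5.35 × ln(669/273) = 5.35 × ln(2.45055) = 5.35 × 0.89631 = 4.7953 W/m².

ΔF = 4.795 W/m²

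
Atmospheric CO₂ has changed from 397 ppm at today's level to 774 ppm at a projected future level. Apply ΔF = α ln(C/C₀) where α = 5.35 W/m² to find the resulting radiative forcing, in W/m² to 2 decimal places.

ΔF = 3.57 W/m²

CO₂: 5.35 × ln(774/397) = 5.35 × ln(1.94962) = 5.35 × 0.66763 = 3.5718 W/m².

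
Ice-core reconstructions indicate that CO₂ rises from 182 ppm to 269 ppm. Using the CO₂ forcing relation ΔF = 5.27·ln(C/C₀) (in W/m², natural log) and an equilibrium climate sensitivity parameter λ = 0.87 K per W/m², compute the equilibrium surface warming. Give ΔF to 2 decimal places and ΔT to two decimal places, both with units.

ΔF = 2.06 W/m²; ΔT = 1.79 K

CO₂: 5.27 × ln(269/182) = 5.27 × ln(1.47802) = 5.27 × 0.39070 = 2.0590 W/m².
ΔT = λ ΔF = 0.87 × 2.06 = 1.7922 K.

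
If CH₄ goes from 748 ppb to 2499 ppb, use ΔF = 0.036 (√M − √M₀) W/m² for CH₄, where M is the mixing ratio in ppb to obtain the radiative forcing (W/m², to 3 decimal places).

CH₄: 0.036 × (√2499 − √748) = 0.036 × (49.9900 − 27.3496) = 0.036 × 22.6404 = 0.8151 W/m².

ΔF = 0.815 W/m²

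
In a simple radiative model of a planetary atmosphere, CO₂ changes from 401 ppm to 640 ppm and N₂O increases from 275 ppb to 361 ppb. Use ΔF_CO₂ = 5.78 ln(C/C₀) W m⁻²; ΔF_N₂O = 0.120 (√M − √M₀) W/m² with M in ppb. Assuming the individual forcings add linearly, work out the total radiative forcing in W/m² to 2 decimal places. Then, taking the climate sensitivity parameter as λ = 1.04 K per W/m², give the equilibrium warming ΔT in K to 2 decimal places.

CO₂: 5.78 × ln(640/401) = 5.78 × ln(1.59601) = 5.78 × 0.46751 = 2.7022 W/m².
N₂O: 0.120 × (√361 − √275) = 0.120 × (19.0000 − 16.5831) = 0.120 × 2.4169 = 0.2900 W/m².
Total ΔF = 2.7022 + 0.2900 = 2.9922 W/m².
ΔT = λ ΔF = 1.04 × 2.99 = 3.1096 K.

ΔF = 2.99 W/m²; ΔT = 3.11 K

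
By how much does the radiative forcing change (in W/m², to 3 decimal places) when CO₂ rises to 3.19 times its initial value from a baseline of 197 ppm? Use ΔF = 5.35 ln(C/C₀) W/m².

ΔF = 6.206 W/m²

Because the forcing depends only on the ratio C/C₀, the initial concentration does not enter.
ΔF = 5.35 × ln(3.19) = 5.35 × 1.16002 = 6.2061 W/m².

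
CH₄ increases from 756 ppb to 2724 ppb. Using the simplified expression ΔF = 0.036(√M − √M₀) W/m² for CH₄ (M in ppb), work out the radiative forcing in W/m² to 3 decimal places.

ΔF = 0.889 W/m²

CH₄: 0.036 × (√2724 − √756) = 0.036 × (52.1920 − 27.4955) = 0.036 × 24.6965 = 0.8891 W/m².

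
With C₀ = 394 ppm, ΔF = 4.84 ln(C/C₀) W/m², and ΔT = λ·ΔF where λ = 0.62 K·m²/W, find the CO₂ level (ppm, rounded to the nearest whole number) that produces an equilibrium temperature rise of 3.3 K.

Required forcing: ΔF = ΔT/λ = 3.3/0.62 = 5.3226 W/m².
Then ln(C/394) = ΔF/4.84 = 5.3226/4.84 = 1.09971.
So C = 394 × e^1.09971 = 394 × 3.00329 = 1183.30 ppm.

C ≈ 1183 ppm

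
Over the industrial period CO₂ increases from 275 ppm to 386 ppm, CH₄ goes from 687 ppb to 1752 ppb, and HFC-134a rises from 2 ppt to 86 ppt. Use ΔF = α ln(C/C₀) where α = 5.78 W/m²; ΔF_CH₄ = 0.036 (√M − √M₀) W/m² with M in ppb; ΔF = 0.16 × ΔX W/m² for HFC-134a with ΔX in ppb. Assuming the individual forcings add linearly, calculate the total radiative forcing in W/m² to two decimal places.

CO₂: 5.78 × ln(386/275) = 5.78 × ln(1.40364) = 5.78 × 0.33907 = 1.9598 W/m².
CH₄: 0.036 × (√1752 − √687) = 0.036 × (41.8569 − 26.2107) = 0.036 × 15.6462 = 0.5633 W/m².
HFC-134a: Δ = 86 − 2 = 84 ppt = 0.084 ppb; ΔF = 0.16 × 0.084 = 0.0134 W/m².
Total ΔF = 1.9598 + 0.5633 + 0.0134 = 2.5365 W/m².

ΔF = 2.54 W/m²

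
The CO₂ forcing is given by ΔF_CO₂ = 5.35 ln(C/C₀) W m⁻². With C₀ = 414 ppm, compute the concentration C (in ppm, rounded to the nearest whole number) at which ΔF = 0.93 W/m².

C ≈ 493 ppm

Set 5.35 ln(C/414) = 0.93, so ln(C/414) = 0.93/5.35 = 0.17383.
Then C/414 = e^0.17383 = 1.18985, giving C = 414 × 1.18985 = 492.60 ppm.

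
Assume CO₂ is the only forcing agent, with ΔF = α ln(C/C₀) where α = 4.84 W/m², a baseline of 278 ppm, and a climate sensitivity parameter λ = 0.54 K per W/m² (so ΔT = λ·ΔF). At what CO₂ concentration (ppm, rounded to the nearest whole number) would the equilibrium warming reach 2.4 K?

C ≈ 696 ppm

Required forcing: ΔF = ΔT/λ = 2.4/0.54 = 4.4444 W/m².
Then ln(C/278) = ΔF/4.84 = 4.4444/4.84 = 0.91826.
So C = 278 × e^0.91826 = 278 × 2.50493 = 696.37 ppm.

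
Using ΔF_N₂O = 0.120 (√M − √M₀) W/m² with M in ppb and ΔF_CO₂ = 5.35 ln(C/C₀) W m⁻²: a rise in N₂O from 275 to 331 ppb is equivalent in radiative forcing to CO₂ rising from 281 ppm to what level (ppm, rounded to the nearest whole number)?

N₂O forcing: 0.120 × (√331 − √275) = 0.120 × (18.1934 − 16.5831) = 0.120 × 1.6103 = 0.19324 W/m².
Set 5.35 ln(C/281) = 0.19324: ln(C/281) = 0.19324/5.35 = 0.03612, so C = 281 × e^0.03612 = 281 × 1.03678 = 291.34 ppm.

C ≈ 291 ppm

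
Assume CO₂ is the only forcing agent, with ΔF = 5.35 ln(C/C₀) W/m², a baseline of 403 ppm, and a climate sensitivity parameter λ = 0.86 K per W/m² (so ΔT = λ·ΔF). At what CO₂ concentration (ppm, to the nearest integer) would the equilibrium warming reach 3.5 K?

C ≈ 862 ppm

Required forcing: ΔF = ΔT/λ = 3.5/0.86 = 4.0698 W/m².
Then ln(C/403) = ΔF/5.35 = 4.0698/5.35 = 0.76071.
So C = 403 × e^0.76071 = 403 × 2.13979 = 862.34 ppm.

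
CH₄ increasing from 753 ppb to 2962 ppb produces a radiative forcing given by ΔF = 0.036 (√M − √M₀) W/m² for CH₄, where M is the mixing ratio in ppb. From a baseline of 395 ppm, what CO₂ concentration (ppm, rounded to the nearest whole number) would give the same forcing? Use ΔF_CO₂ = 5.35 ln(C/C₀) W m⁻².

CH₄ forcing: 0.036 × (√2962 − √753) = 0.036 × (54.4243 − 27.4408) = 0.036 × 26.9835 = 0.97141 W/m².
Set 5.35 ln(C/395) = 0.97141: ln(C/395) = 0.97141/5.35 = 0.18157, so C = 395 × e^0.18157 = 395 × 1.19910 = 473.64 ppm.

C ≈ 474 ppm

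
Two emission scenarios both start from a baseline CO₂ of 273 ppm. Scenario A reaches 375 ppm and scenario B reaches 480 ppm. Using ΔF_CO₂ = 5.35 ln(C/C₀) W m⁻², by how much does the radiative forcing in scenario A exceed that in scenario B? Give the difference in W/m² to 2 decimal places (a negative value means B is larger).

ΔF_A − ΔF_B = -1.32 W/m²

ΔF_A = 5.35 ln(375/273) = 5.35 × 0.31745 = 1.6984 W/m².
ΔF_B = 5.35 ln(480/273) = 5.35 × 0.56431 = 3.0191 W/m².
Difference: 1.6984 − 3.0191 = -1.3207 W/m².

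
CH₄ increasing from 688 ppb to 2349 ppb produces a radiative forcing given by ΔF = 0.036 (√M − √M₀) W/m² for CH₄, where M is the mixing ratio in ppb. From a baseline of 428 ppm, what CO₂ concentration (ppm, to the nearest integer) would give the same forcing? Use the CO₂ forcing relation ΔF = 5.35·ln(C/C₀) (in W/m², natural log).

C ≈ 497 ppm

CH₄ forcing: 0.036 × (√2349 − √688) = 0.036 × (48.4665 − 26.2298) = 0.036 × 22.2367 = 0.80052 W/m².
Set 5.35 ln(C/428) = 0.80052: ln(C/428) = 0.80052/5.35 = 0.14963, so C = 428 × e^0.14963 = 428 × 1.16140 = 497.08 ppm.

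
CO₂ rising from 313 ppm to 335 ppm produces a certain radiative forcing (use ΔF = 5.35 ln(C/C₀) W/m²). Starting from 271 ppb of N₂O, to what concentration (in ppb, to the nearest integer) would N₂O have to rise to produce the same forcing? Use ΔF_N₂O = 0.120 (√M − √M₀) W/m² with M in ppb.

M ≈ 380 ppb

CO₂ forcing: 5.35 × ln(335/313) = 5.35 × 0.067927 = 0.36341 W/m².
Set 0.120(√M − √271) = 0.36341: √M = 0.36341/0.120 + √271 = 3.0284 + 16.4621 = 19.4905.
M = (19.4905)² = 379.88 ppb.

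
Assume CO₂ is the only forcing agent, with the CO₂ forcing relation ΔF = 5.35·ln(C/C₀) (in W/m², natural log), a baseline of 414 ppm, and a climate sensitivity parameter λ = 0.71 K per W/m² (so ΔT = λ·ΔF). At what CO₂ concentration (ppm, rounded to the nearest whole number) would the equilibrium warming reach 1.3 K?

C ≈ 583 ppm

Required forcing: ΔF = ΔT/λ = 1.3/0.71 = 1.8310 W/m².
Then ln(C/414) = ΔF/5.35 = 1.8310/5.35 = 0.34224.
So C = 414 × e^0.34224 = 414 × 1.40810 = 582.95 ppm.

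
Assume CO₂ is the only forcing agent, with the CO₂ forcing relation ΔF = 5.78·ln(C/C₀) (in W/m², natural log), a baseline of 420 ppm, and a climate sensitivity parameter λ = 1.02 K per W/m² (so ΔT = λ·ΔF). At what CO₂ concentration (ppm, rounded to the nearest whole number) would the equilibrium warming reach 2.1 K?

C ≈ 600 ppm

Required forcing: ΔF = ΔT/λ = 2.1/1.02 = 2.0588 W/m².
Then ln(C/420) = ΔF/5.78 = 2.0588/5.78 = 0.35619.
So C = 420 × e^0.35619 = 420 × 1.42788 = 599.71 ppm.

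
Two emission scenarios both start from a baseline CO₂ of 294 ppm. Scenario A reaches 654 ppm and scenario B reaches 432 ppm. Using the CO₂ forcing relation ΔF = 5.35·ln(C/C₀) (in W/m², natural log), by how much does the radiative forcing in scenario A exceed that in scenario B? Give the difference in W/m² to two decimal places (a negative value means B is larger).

ΔF_A = 5.35 ln(654/294) = 5.35 × 0.79953 = 4.2775 W/m².
ΔF_B = 5.35 ln(432/294) = 5.35 × 0.38485 = 2.0589 W/m².
Difference: 4.2775 − 2.0589 = 2.2186 W/m².

ΔF_A − ΔF_B = 2.22 W/m²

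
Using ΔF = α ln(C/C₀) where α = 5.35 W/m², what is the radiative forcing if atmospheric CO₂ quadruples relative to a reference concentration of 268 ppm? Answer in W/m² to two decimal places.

Because the forcing depends only on the ratio C/C₀, the initial concentration does not enter.
ΔF = 5.35 × ln(4) = 5.35 × 1.38629 = 7.4167 W/m².

ΔF = 7.42 W/m²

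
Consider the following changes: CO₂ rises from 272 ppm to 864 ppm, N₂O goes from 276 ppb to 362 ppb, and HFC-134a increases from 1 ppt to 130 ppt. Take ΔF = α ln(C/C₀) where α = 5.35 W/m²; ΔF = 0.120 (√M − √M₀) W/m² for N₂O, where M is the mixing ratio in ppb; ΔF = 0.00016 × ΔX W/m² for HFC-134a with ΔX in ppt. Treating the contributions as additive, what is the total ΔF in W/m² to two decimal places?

ΔF = 6.49 W/m²

CO₂: 5.35 × ln(864/272) = 5.35 × ln(3.17647) = 5.35 × 1.15577 = 6.1834 W/m².
N₂O: 0.120 × (√362 − √276) = 0.120 × (19.0263 − 16.6132) = 0.120 × 2.4131 = 0.2896 W/m².
HFC-134a: ΔF = 0.00016 × (130 − 1) = 0.00016 × 129 = 0.0206 W/m².
Total ΔF = 6.1834 + 0.2896 + 0.0206 = 6.4936 W/m².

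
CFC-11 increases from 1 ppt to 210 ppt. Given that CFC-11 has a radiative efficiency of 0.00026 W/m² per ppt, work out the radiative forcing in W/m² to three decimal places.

CFC-11: ΔF = 0.00026 × (210 − 1) = 0.00026 × 209 = 0.0543 W/m².

ΔF = 0.054 W/m²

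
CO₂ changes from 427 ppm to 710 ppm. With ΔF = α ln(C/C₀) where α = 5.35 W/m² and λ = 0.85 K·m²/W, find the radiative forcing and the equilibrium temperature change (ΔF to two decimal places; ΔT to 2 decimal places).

ΔF = 2.72 W/m²; ΔT = 2.31 K

CO₂: 5.35 × ln(710/427) = 5.35 × ln(1.66276) = 5.35 × 0.50848 = 2.7204 W/m².
ΔT = λ ΔF = 0.85 × 2.72 = 2.3120 K.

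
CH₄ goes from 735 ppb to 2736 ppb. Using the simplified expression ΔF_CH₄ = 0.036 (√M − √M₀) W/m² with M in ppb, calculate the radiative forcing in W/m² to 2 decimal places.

ΔF = 0.91 W/m²

CH₄: 0.036 × (√2736 − √735) = 0.036 × (52.3068 − 27.1109) = 0.036 × 25.1959 = 0.9071 W/m².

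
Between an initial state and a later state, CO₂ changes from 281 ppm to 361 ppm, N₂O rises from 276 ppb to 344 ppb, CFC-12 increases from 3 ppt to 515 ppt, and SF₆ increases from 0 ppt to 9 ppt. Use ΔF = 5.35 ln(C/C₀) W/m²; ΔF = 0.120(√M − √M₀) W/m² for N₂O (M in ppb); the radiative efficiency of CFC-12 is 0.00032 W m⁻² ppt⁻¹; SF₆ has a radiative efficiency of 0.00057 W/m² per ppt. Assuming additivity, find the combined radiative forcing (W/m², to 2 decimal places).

ΔF = 1.74 W/m²

CO₂: 5.35 × ln(361/281) = 5.35 × ln(1.28470) = 5.35 × 0.25053 = 1.3403 W/m².
N₂O: 0.120 × (√344 − √276) = 0.120 × (18.5472 − 16.6132) = 0.120 × 1.9340 = 0.2321 W/m².
CFC-12: ΔF = 0.00032 × (515 − 3) = 0.00032 × 512 = 0.1638 W/m².
SF₆: ΔF = 0.00057 × (9 − 0) = 0.00057 × 9 = 0.0051 W/m².
Total ΔF = 1.3403 + 0.2321 + 0.1638 + 0.0051 = 1.7413 W/m².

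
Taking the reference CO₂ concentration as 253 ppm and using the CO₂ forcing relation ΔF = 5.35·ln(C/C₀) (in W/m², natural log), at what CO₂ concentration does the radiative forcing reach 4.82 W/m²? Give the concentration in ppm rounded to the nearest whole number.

C ≈ 623 ppm

Set 5.35 ln(C/253) = 4.82, so ln(C/253) = 4.82/5.35 = 0.90093.
Then C/253 = e^0.90093 = 2.46189, giving C = 253 × 2.46189 = 622.86 ppm.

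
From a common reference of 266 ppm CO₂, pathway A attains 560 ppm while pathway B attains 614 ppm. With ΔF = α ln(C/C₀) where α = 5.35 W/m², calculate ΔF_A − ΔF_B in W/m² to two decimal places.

ΔF_A = 5.35 ln(560/266) = 5.35 × 0.74444 = 3.9828 W/m².
ΔF_B = 5.35 ln(614/266) = 5.35 × 0.83650 = 4.4753 W/m².
Difference: 3.9828 − 4.4753 = -0.4925 W/m².

ΔF_A − ΔF_B = -0.49 W/m²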